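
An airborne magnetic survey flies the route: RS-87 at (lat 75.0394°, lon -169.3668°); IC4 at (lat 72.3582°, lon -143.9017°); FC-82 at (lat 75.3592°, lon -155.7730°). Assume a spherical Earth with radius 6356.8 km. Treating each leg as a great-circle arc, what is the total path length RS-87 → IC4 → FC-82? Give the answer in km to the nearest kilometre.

1332 km

RS-87→IC4: c = 0.131972 rad, d = 838.92 km
IC4→FC-82: c = 0.077605 rad, d = 493.32 km
Total = 838.92 + 493.32 = 1332.24 km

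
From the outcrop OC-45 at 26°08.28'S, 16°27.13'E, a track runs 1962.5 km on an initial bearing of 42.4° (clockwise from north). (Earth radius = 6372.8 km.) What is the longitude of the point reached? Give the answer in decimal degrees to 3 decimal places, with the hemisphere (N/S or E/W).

28.543°E

OC-45: φ = -26.13800°, λ = +16.45217°
δ = d/R = 1962.5/6372.8 = 0.307949 rad
φ₂ = arcsin(sin φ₁ cos δ + cos φ₁ sin δ cos θ)
   = arcsin(-0.44053·0.95296 + 0.89774·0.30311·0.73846) = -12.64272°
λ₂ = λ₁ + atan2(sin θ sin δ cos φ₁, cos δ − sin φ₁ sin φ₂) = 28.54306°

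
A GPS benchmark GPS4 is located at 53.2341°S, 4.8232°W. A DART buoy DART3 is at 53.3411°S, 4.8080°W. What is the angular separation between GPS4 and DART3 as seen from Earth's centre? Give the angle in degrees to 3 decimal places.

Δφ = -0.1070°,  Δλ = 0.0152°
a = sin²(Δφ/2) + cos φ₁ cos φ₂ sin²(Δλ/2) = 0.000001
c = 2·arcsin(√a) = 0.001874 rad = 0.1074°

0.107°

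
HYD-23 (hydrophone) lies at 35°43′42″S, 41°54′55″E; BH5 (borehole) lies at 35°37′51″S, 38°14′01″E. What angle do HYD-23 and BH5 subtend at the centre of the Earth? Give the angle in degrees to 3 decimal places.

2.992°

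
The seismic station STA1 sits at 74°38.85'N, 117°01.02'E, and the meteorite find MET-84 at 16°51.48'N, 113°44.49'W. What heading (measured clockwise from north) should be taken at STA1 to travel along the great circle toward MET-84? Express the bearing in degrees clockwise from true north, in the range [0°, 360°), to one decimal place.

STA1: φ = +74.64750°, λ = +117.01700°
MET-84: φ = +16.85800°, λ = -113.74150°
Δλ = 129.2415°
y = sin Δλ · cos φ₂ = 0.741204
x = cos φ₁ sin φ₂ − sin φ₁ cos φ₂ cos Δλ = 0.660582
θ = atan2(y, x) = 48.2917° → 48.2917° (mod 360°)

48.3°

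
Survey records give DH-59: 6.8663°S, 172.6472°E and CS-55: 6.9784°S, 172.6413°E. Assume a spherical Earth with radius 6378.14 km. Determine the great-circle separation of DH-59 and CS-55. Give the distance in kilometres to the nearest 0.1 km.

12.5 km

Δφ = -0.1121°,  Δλ = -0.0059°
a = sin²(Δφ/2) + cos φ₁ cos φ₂ sin²(Δλ/2) = 0.000001
c = 2·arcsin(√a) = 0.001959 rad = 0.1123°
d = R·c = 6378.14 × 0.001959 = 12.5 km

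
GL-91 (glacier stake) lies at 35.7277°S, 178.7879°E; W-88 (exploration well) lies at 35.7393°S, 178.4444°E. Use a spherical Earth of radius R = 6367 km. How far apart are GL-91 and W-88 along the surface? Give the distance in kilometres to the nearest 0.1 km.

31.0 km

Δφ = -0.0116°,  Δλ = -0.3435°
a = sin²(Δφ/2) + cos φ₁ cos φ₂ sin²(Δλ/2) = 0.000006
c = 2·arcsin(√a) = 0.004871 rad = 0.2791°
d = R·c = 6367 × 0.004871 = 31.0 km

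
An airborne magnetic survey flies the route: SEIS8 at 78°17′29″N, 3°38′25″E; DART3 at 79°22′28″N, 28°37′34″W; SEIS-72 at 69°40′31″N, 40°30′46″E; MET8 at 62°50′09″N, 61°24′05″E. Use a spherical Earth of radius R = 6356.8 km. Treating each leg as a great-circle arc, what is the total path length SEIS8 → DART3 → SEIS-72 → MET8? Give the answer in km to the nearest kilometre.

4015 km

SEIS8: φ = +78.29139°, λ = +3.64028°
DART3: φ = +79.37444°, λ = -28.62611°
SEIS-72: φ = +69.67528°, λ = +40.51278°
MET8: φ = +62.83583°, λ = +61.40139°
SEIS8→DART3: c = 0.109206 rad, d = 694.20 km
DART3→SEIS-72: c = 0.334828 rad, d = 2128.43 km
SEIS-72→MET8: c = 0.187564 rad, d = 1192.30 km
Total = 694.20 + 2128.43 + 1192.30 = 4014.94 km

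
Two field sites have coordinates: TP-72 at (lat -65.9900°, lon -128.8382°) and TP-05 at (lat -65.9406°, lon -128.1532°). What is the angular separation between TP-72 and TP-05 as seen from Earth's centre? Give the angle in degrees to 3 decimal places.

Δφ = 0.0494°,  Δλ = 0.6850°
a = sin²(Δφ/2) + cos φ₁ cos φ₂ sin²(Δλ/2) = 0.000006
c = 2·arcsin(√a) = 0.004945 rad = 0.2833°

0.283°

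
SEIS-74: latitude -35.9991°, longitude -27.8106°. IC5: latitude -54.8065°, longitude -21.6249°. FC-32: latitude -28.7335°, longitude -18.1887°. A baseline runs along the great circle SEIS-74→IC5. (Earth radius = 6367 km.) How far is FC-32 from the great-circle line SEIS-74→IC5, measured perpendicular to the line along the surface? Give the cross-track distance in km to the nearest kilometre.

1064 km

δ₁₃ = central angle SEIS-74→FC-32 = 0.190071 rad  (haversine)
θ₁₃ = bearing SEIS-74→FC-32 = 50.874°,  θ₁₂ = bearing SEIS-74→IC5 = 169.161°
dₓₜ = R·arcsin(sin δ₁₃ · sin(θ₁₃ − θ₁₂)) = 6367·arcsin(0.18893·sin(-118.287°)) = -1064.212 km
|dₓₜ| = 1064.212 km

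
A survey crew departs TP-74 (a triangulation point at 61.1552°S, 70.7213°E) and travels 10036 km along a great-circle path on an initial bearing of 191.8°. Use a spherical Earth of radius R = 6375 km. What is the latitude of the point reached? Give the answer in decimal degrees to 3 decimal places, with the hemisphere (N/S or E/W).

δ = d/R = 10036/6375 = 1.574275 rad
φ₂ = arcsin(sin φ₁ cos δ + cos φ₁ sin δ cos θ)
   = arcsin(-0.87593·-0.00348 + 0.48244·0.99999·-0.97887) = -27.98199°
λ₂ = λ₁ + atan2(sin θ sin δ cos φ₁, cos δ − sin φ₁ sin φ₂) = -95.88941°

27.982°S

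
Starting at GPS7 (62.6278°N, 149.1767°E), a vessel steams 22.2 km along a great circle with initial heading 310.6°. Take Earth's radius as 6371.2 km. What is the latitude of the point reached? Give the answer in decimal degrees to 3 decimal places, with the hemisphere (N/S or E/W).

62.757°N

δ = d/R = 22.2/6371.2 = 0.003484 rad
φ₂ = arcsin(sin φ₁ cos δ + cos φ₁ sin δ cos θ)
   = arcsin(0.88804·0.99999 + 0.45977·0.00348·0.65077) = 62.75733°
λ₂ = λ₁ + atan2(sin θ sin δ cos φ₁, cos δ − sin φ₁ sin φ₂) = 148.84556°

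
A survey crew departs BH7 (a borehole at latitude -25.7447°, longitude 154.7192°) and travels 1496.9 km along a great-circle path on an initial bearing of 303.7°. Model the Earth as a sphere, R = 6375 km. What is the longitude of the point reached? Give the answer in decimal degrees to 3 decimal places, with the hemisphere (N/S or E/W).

142.988°E

δ = d/R = 1496.9/6375 = 0.234808 rad
φ₂ = arcsin(sin φ₁ cos δ + cos φ₁ sin δ cos θ)
   = arcsin(-0.43436·0.97256 + 0.90074·0.23266·0.55484) = -17.82846°
λ₂ = λ₁ + atan2(sin θ sin δ cos φ₁, cos δ − sin φ₁ sin φ₂) = 142.98784°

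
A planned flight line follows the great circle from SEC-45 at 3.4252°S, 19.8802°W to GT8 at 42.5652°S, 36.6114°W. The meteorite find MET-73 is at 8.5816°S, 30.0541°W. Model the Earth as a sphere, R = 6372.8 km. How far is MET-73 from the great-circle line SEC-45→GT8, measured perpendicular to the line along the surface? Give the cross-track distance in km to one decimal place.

874.4 km

δ₁₃ = central angle SEC-45→MET-73 = 0.198147 rad  (haversine)
θ₁₃ = bearing SEC-45→MET-73 = 242.530°,  θ₁₂ = bearing SEC-45→GT8 = 198.516°
dₓₜ = R·arcsin(sin δ₁₃ · sin(θ₁₃ − θ₁₂)) = 6372.8·arcsin(0.19685·sin(44.014°)) = 874.413 km
|dₓₜ| = 874.413 km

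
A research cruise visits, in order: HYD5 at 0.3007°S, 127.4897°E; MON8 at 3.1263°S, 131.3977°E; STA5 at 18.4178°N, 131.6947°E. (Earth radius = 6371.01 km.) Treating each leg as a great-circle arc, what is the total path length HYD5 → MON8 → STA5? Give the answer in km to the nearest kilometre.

2932 km

HYD5→MON8: c = 0.084138 rad, d = 536.04 km
MON8→STA5: c = 0.376050 rad, d = 2395.82 km
Total = 536.04 + 2395.82 = 2931.86 km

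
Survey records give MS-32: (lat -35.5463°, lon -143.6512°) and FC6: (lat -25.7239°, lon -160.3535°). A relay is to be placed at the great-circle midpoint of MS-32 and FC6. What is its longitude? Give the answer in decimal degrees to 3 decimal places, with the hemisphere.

152.430°W

Bx = cos φ₂ cos Δλ = 0.862888,  By = cos φ₂ sin Δλ = -0.258917
φₘ = atan2(sin φ₁ + sin φ₂, √((cos φ₁ + Bx)² + By²)) = -30.90287°
λₘ = λ₁ + atan2(By, cos φ₁ + Bx) = -152.43035°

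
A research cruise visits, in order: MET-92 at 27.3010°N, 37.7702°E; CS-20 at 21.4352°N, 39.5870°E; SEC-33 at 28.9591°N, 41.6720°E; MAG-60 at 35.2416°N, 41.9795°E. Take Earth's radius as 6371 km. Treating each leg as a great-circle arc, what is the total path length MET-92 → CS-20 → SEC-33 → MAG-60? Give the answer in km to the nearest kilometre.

MET-92→CS-20: c = 0.106369 rad, d = 677.67 km
CS-20→SEC-33: c = 0.135373 rad, d = 862.46 km
SEC-33→MAG-60: c = 0.109744 rad, d = 699.18 km
Total = 677.67 + 862.46 + 699.18 = 2239.31 km

2239 km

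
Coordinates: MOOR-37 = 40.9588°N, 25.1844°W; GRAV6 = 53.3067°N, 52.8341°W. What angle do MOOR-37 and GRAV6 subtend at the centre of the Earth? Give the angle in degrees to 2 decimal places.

Δφ = 12.3479°,  Δλ = -27.6497°
a = sin²(Δφ/2) + cos φ₁ cos φ₂ sin²(Δλ/2) = 0.037332
c = 2·arcsin(√a) = 0.388876 rad = 22.2810°

22.28°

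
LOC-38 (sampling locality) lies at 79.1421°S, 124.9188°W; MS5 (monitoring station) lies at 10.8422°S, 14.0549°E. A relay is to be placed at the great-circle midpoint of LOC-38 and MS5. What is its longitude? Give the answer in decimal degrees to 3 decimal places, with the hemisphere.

5.681°E

Bx = cos φ₂ cos Δλ = -0.740941,  By = cos φ₂ sin Δλ = 0.644688
φₘ = atan2(sin φ₁ + sin φ₂, √((cos φ₁ + Bx)² + By²)) = -54.03565°
λₘ = λ₁ + atan2(By, cos φ₁ + Bx) = 5.68136°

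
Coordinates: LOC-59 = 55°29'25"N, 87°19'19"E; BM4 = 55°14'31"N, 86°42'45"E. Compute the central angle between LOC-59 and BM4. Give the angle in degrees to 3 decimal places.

LOC-59: φ = +55.49028°, λ = +87.32194°
BM4: φ = +55.24194°, λ = +86.71250°
Δφ = -0.2483°,  Δλ = -0.6094°
a = sin²(Δφ/2) + cos φ₁ cos φ₂ sin²(Δλ/2) = 0.000014
c = 2·arcsin(√a) = 0.007438 rad = 0.4262°

0.426°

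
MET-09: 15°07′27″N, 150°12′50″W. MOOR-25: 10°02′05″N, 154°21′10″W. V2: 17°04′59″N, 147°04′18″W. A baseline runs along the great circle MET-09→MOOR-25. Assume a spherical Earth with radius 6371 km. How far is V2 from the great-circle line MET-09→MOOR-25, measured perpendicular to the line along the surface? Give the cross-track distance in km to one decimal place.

121.5 km

MET-09: φ = +15.12417°, λ = -150.21389°
MOOR-25: φ = +10.03472°, λ = -154.35278°
V2: φ = +17.08306°, λ = -147.07167°
δ₁₃ = central angle MET-09→V2 = 0.062807 rad  (haversine)
θ₁₃ = bearing MET-09→V2 = 56.594°,  θ₁₂ = bearing MET-09→MOOR-25 = 218.912°
dₓₜ = R·arcsin(sin δ₁₃ · sin(θ₁₃ − θ₁₂)) = 6371·arcsin(0.06277·sin(-162.318°)) = -121.462 km
|dₓₜ| = 121.462 km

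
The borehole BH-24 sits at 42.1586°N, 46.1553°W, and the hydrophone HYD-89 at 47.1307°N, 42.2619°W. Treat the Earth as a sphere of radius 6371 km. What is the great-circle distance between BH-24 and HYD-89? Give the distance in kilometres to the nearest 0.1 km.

632.7 km

Δφ = 4.9721°,  Δλ = 3.8934°
a = sin²(Δφ/2) + cos φ₁ cos φ₂ sin²(Δλ/2) = 0.002463
c = 2·arcsin(√a) = 0.099307 rad = 5.6899°
d = R·c = 6371 × 0.099307 = 632.7 km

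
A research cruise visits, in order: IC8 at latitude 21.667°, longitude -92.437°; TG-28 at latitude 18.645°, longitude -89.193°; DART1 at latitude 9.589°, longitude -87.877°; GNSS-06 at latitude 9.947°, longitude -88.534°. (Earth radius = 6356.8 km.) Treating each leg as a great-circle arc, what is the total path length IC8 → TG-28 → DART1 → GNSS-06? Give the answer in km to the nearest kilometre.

IC8→TG-28: c = 0.074873 rad, d = 475.95 km
TG-28→DART1: c = 0.159615 rad, d = 1014.64 km
DART1→GNSS-06: c = 0.012913 rad, d = 82.08 km
Total = 475.95 + 1014.64 + 82.08 = 1572.68 km

1573 km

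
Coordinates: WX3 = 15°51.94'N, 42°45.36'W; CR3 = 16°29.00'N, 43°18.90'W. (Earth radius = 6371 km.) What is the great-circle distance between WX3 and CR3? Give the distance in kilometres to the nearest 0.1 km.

91.0 km

WX3: φ = +15.86567°, λ = -42.75600°
CR3: φ = +16.48333°, λ = -43.31500°
Δφ = 0.6177°,  Δλ = -0.5590°
a = sin²(Δφ/2) + cos φ₁ cos φ₂ sin²(Δλ/2) = 0.000051
c = 2·arcsin(√a) = 0.014283 rad = 0.8184°
d = R·c = 6371 × 0.014283 = 91.0 km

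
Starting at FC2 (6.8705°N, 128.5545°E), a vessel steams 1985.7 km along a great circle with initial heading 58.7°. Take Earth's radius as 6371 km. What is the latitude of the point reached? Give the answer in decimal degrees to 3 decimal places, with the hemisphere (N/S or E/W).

δ = d/R = 1985.7/6371 = 0.311678 rad
φ₂ = arcsin(sin φ₁ cos δ + cos φ₁ sin δ cos θ)
   = arcsin(0.11963·0.95182 + 0.99282·0.30666·0.51952) = 15.78521°
λ₂ = λ₁ + atan2(sin θ sin δ cos φ₁, cos δ − sin φ₁ sin φ₂) = 144.35530°

15.785°N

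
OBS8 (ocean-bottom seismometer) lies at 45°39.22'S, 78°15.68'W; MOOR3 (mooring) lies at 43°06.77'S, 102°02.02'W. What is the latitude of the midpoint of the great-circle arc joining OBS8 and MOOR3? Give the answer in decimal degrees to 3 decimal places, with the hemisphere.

OBS8: φ = -45.65367°, λ = -78.26133°
MOOR3: φ = -43.11283°, λ = -102.03367°
Bx = cos φ₂ cos Δλ = 0.668071,  By = cos φ₂ sin Δλ = -0.294269
φₘ = atan2(sin φ₁ + sin φ₂, √((cos φ₁ + Bx)² + By²)) = -45.00383°
λₘ = λ₁ + atan2(By, cos φ₁ + Bx) = -90.40924°

45.004°S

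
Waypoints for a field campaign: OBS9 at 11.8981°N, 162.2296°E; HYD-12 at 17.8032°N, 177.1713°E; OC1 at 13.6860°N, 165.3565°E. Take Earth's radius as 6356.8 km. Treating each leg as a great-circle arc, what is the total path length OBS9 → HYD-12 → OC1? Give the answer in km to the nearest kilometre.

3071 km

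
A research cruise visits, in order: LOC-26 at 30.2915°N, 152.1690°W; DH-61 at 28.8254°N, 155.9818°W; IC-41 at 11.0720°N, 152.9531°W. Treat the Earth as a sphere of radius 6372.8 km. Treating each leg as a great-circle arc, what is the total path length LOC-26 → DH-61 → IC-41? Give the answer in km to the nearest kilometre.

2403 km

LOC-26→DH-61: c = 0.063283 rad, d = 403.29 km
DH-61→IC-41: c = 0.313770 rad, d = 1999.59 km
Total = 403.29 + 1999.59 = 2402.89 km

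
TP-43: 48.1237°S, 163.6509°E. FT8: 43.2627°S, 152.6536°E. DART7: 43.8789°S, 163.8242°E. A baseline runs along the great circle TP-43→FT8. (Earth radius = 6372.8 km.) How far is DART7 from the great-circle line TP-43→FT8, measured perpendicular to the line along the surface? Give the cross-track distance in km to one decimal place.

δ₁₃ = central angle TP-43→DART7 = 0.074115 rad  (haversine)
θ₁₃ = bearing TP-43→DART7 = 1.687°,  θ₁₂ = bearing TP-43→FT8 = 298.294°
dₓₜ = R·arcsin(sin δ₁₃ · sin(θ₁₃ − θ₁₂)) = 6372.8·arcsin(0.07405·sin(-296.607°)) = 422.226 km
|dₓₜ| = 422.226 km

422.2 km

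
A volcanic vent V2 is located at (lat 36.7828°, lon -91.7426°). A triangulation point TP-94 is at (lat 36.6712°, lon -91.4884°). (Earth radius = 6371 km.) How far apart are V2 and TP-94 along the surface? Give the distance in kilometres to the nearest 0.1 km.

25.8 km

Δφ = -0.1116°,  Δλ = 0.2542°
a = sin²(Δφ/2) + cos φ₁ cos φ₂ sin²(Δλ/2) = 0.000004
c = 2·arcsin(√a) = 0.004054 rad = 0.2323°
d = R·c = 6371 × 0.004054 = 25.8 km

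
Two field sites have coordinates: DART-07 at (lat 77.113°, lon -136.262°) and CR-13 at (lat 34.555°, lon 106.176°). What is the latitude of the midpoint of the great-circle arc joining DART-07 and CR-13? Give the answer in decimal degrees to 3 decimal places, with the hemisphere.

Bx = cos φ₂ cos Δλ = -0.381078,  By = cos φ₂ sin Δλ = -0.730114
φₘ = atan2(sin φ₁ + sin φ₂, √((cos φ₁ + Bx)² + By²)) = 64.15217°
λₘ = λ₁ + atan2(By, cos φ₁ + Bx) = 121.52354°

64.152°N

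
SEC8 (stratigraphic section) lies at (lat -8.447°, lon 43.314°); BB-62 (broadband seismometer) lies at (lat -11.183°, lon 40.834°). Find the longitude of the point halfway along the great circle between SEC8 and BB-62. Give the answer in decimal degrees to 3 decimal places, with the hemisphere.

42.079°E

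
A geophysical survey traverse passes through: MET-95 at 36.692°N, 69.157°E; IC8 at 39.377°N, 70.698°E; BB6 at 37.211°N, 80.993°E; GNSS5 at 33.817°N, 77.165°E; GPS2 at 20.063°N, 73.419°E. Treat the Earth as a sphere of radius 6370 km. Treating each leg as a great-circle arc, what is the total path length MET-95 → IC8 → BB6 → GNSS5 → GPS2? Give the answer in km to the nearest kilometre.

3342 km

MET-95→IC8: c = 0.051425 rad, d = 327.58 km
IC8→BB6: c = 0.145907 rad, d = 929.43 km
BB6→GNSS5: c = 0.080398 rad, d = 512.14 km
GNSS5→GPS2: c = 0.246968 rad, d = 1573.19 km
Total = 327.58 + 929.43 + 512.14 + 1573.19 = 3342.33 km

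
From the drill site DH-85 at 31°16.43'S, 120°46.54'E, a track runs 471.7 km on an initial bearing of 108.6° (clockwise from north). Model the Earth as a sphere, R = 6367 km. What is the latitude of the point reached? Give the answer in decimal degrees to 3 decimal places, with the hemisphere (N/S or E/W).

32.540°S

DH-85: φ = -31.27383°, λ = +120.77567°
δ = d/R = 471.7/6367 = 0.074085 rad
φ₂ = arcsin(sin φ₁ cos δ + cos φ₁ sin δ cos θ)
   = arcsin(-0.51913·0.99726 + 0.85470·0.07402·-0.31896) = -32.53964°
λ₂ = λ₁ + atan2(sin θ sin δ cos φ₁, cos δ − sin φ₁ sin φ₂) = 125.54902°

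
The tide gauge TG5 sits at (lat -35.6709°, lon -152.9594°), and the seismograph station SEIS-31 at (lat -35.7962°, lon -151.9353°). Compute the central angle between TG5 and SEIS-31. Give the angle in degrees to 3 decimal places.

Δφ = -0.1253°,  Δλ = 1.0241°
a = sin²(Δφ/2) + cos φ₁ cos φ₂ sin²(Δλ/2) = 0.000054
c = 2·arcsin(√a) = 0.014673 rad = 0.8407°

0.841°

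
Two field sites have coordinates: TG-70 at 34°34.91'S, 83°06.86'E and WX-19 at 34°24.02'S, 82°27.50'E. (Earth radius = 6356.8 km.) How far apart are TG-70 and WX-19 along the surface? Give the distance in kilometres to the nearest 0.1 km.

TG-70: φ = -34.58183°, λ = +83.11433°
WX-19: φ = -34.40033°, λ = +82.45833°
Δφ = 0.1815°,  Δλ = -0.6560°
a = sin²(Δφ/2) + cos φ₁ cos φ₂ sin²(Δλ/2) = 0.000025
c = 2·arcsin(√a) = 0.009954 rad = 0.5703°
d = R·c = 6356.8 × 0.009954 = 63.3 km

63.3 km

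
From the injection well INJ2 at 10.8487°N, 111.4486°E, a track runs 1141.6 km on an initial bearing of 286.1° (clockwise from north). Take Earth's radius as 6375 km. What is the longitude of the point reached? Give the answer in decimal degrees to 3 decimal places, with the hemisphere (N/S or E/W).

δ = d/R = 1141.6/6375 = 0.179075 rad
φ₂ = arcsin(sin φ₁ cos δ + cos φ₁ sin δ cos θ)
   = arcsin(0.18822·0.98401 + 0.98213·0.17812·0.27731) = 13.51610°
λ₂ = λ₁ + atan2(sin θ sin δ cos φ₁, cos δ − sin φ₁ sin φ₂) = 101.31130°

101.311°E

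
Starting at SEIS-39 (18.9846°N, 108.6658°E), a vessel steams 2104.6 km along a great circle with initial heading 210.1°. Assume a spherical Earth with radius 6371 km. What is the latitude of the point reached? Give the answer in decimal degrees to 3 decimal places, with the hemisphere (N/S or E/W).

δ = d/R = 2104.6/6371 = 0.330341 rad
φ₂ = arcsin(sin φ₁ cos δ + cos φ₁ sin δ cos θ)
   = arcsin(0.32531·0.94593 + 0.94561·0.32437·-0.86515) = 2.42801°
λ₂ = λ₁ + atan2(sin θ sin δ cos φ₁, cos δ − sin φ₁ sin φ₂) = 99.29525°

2.428°N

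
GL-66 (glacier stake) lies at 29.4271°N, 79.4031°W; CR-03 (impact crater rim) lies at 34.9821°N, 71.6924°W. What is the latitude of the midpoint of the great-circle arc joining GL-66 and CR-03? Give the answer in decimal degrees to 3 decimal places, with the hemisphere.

32.263°N

Bx = cos φ₂ cos Δλ = 0.811923,  By = cos φ₂ sin Δλ = 0.109931
φₘ = atan2(sin φ₁ + sin φ₂, √((cos φ₁ + Bx)² + By²)) = 32.26311°
λₘ = λ₁ + atan2(By, cos φ₁ + Bx) = -75.66573°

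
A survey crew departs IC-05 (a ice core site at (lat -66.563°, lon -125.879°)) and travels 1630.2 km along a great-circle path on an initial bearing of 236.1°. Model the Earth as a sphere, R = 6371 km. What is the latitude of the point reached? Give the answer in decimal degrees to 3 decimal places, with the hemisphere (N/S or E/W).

70.695°S

δ = d/R = 1630.2/6371 = 0.255878 rad
φ₂ = arcsin(sin φ₁ cos δ + cos φ₁ sin δ cos θ)
   = arcsin(-0.91750·0.96744 + 0.39774·0.25310·-0.55775) = -70.69491°
λ₂ = λ₁ + atan2(sin θ sin δ cos φ₁, cos δ − sin φ₁ sin φ₂) = -165.33089°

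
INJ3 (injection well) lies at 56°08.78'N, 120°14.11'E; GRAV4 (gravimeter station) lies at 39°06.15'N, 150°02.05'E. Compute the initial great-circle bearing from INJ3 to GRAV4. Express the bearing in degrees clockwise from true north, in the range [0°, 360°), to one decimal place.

118.3°

INJ3: φ = +56.14633°, λ = +120.23517°
GRAV4: φ = +39.10250°, λ = +150.03417°
Δλ = 29.7990°
y = sin Δλ · cos φ₂ = 0.385649
x = cos φ₁ sin φ₂ − sin φ₁ cos φ₂ cos Δλ = -0.207890
θ = atan2(y, x) = 118.3275° → 118.3275° (mod 360°)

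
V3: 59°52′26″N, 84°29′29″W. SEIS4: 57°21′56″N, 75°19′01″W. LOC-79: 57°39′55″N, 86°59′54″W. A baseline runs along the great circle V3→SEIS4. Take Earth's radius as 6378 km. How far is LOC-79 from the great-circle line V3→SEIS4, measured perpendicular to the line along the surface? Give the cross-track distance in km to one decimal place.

V3: φ = +59.87389°, λ = -84.49139°
SEIS4: φ = +57.36556°, λ = -75.31694°
LOC-79: φ = +57.66528°, λ = -86.99833°
δ₁₃ = central angle V3→LOC-79 = 0.044720 rad  (haversine)
θ₁₃ = bearing V3→LOC-79 = 211.555°,  θ₁₂ = bearing V3→SEIS4 = 113.730°
dₓₜ = R·arcsin(sin δ₁₃ · sin(θ₁₃ − θ₁₂)) = 6378·arcsin(0.04471·sin(97.825°)) = 282.569 km
|dₓₜ| = 282.569 km

282.6 km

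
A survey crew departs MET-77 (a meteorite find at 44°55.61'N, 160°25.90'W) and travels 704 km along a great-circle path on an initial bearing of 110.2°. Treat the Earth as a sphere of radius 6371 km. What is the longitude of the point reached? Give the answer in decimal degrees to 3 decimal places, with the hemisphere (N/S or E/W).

MET-77: φ = +44.92683°, λ = -160.43167°
δ = d/R = 704/6371 = 0.110501 rad
φ₂ = arcsin(sin φ₁ cos δ + cos φ₁ sin δ cos θ)
   = arcsin(0.70620·0.99390 + 0.70801·0.11028·-0.34530) = 42.44922°
λ₂ = λ₁ + atan2(sin θ sin δ cos φ₁, cos δ − sin φ₁ sin φ₂) = -152.36887°

152.369°W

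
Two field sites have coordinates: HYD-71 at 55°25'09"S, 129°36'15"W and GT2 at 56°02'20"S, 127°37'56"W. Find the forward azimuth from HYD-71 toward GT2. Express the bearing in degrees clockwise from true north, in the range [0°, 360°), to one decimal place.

120.0°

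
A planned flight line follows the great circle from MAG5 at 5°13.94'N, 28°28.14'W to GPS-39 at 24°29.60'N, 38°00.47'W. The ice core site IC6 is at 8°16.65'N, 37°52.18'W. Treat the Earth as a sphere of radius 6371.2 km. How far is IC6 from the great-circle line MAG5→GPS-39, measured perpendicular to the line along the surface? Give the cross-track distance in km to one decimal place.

MAG5: φ = +5.23233°, λ = -28.46900°
GPS-39: φ = +24.49333°, λ = -38.00783°
IC6: φ = +8.27750°, λ = -37.86967°
δ₁₃ = central angle MAG5→IC6 = 0.171361 rad  (haversine)
θ₁₃ = bearing MAG5→IC6 = 288.580°,  θ₁₂ = bearing MAG5→GPS-39 = 335.507°
dₓₜ = R·arcsin(sin δ₁₃ · sin(θ₁₃ − θ₁₂)) = 6371.2·arcsin(0.17052·sin(-46.927°)) = -795.694 km
|dₓₜ| = 795.694 km

795.7 km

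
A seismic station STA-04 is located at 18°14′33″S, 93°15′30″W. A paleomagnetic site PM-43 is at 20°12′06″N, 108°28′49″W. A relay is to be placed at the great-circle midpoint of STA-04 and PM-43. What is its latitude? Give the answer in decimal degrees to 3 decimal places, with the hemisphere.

STA-04: φ = -18.24250°, λ = -93.25833°
PM-43: φ = +20.20167°, λ = -108.48028°
Bx = cos φ₂ cos Δλ = 0.905557,  By = cos φ₂ sin Δλ = -0.246407
φₘ = atan2(sin φ₁ + sin φ₂, √((cos φ₁ + Bx)² + By²)) = 0.98829°
λₘ = λ₁ + atan2(By, cos φ₁ + Bx) = -100.82366°

0.988°N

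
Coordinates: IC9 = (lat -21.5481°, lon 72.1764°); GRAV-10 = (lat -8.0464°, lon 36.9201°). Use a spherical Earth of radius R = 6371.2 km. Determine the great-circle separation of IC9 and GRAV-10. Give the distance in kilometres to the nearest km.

4063 km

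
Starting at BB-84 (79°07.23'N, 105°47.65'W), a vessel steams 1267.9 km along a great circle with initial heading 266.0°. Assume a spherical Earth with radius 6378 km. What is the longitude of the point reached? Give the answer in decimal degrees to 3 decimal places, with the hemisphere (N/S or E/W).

BB-84: φ = +79.12050°, λ = -105.79417°
δ = d/R = 1267.9/6378 = 0.198793 rad
φ₂ = arcsin(sin φ₁ cos δ + cos φ₁ sin δ cos θ)
   = arcsin(0.98203·0.98031 + 0.18874·0.19749·-0.06976) = 73.75738°
λ₂ = λ₁ + atan2(sin θ sin δ cos φ₁, cos δ − sin φ₁ sin φ₂) = -150.56961°

150.570°W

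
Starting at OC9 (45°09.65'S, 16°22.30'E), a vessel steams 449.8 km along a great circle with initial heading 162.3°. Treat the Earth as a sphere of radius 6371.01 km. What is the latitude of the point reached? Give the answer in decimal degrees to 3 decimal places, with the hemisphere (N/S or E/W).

49.000°S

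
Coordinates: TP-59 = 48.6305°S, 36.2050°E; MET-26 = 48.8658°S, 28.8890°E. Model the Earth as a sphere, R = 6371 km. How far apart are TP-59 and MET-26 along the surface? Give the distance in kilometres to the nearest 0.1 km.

Δφ = -0.2353°,  Δλ = -7.3160°
a = sin²(Δφ/2) + cos φ₁ cos φ₂ sin²(Δλ/2) = 0.001774
c = 2·arcsin(√a) = 0.084261 rad = 4.8278°
d = R·c = 6371 × 0.084261 = 536.8 km

536.8 km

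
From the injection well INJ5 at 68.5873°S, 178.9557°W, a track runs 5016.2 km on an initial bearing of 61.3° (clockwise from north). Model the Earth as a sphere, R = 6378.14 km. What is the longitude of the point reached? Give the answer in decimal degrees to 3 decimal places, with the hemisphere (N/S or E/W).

131.725°W

δ = d/R = 5016.2/6378.14 = 0.786468 rad
φ₂ = arcsin(sin φ₁ cos δ + cos φ₁ sin δ cos θ)
   = arcsin(-0.93097·0.70635 + 0.36508·0.70786·0.48022) = -32.24162°
λ₂ = λ₁ + atan2(sin θ sin δ cos φ₁, cos δ − sin φ₁ sin φ₂) = -131.72519°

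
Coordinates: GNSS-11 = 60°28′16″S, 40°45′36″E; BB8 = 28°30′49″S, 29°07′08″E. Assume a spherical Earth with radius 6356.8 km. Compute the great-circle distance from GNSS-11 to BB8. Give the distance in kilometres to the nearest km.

3651 km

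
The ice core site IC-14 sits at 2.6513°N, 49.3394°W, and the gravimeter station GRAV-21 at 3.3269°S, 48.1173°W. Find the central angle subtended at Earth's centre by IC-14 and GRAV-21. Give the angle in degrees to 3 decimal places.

Δφ = -5.9782°,  Δλ = 1.2221°
a = sin²(Δφ/2) + cos φ₁ cos φ₂ sin²(Δλ/2) = 0.002833
c = 2·arcsin(√a) = 0.106495 rad = 6.1017°

6.102°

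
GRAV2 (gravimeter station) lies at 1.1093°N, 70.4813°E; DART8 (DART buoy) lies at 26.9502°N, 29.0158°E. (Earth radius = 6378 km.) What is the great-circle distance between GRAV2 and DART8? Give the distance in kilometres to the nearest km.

Δφ = 25.8409°,  Δλ = -41.4655°
a = sin²(Δφ/2) + cos φ₁ cos φ₂ sin²(Δλ/2) = 0.161688
c = 2·arcsin(√a) = 0.827628 rad = 47.4196°
d = R·c = 6378 × 0.827628 = 5278.6 km

5279 km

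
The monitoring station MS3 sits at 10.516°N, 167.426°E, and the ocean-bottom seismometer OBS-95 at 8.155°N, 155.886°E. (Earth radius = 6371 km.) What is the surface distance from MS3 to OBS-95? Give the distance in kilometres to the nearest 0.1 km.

1293.0 km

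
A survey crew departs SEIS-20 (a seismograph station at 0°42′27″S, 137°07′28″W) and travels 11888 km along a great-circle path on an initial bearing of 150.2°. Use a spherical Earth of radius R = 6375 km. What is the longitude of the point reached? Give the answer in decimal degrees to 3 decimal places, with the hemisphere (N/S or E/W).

SEIS-20: φ = -0.70750°, λ = -137.12444°
δ = d/R = 11888/6375 = 1.864784 rad
φ₂ = arcsin(sin φ₁ cos δ + cos φ₁ sin δ cos θ)
   = arcsin(-0.01235·-0.28977 + 0.99992·0.95710·-0.86777) = -55.78092°
λ₂ = λ₁ + atan2(sin θ sin δ cos φ₁, cos δ − sin φ₁ sin φ₂) = -14.88386°

14.884°W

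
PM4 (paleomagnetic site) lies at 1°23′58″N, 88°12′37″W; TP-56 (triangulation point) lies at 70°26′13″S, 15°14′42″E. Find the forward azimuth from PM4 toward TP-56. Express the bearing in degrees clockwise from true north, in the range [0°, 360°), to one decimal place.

160.9°

PM4: φ = +1.39944°, λ = -88.21028°
TP-56: φ = -70.43694°, λ = +15.24500°
Δλ = 103.4553°
y = sin Δλ · cos φ₂ = 0.325653
x = cos φ₁ sin φ₂ − sin φ₁ cos φ₂ cos Δλ = -0.940090
θ = atan2(y, x) = 160.8936° → 160.8936° (mod 360°)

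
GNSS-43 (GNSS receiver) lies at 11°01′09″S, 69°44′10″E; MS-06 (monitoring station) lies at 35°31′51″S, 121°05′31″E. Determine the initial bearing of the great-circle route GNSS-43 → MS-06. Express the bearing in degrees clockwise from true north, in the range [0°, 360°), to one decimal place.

GNSS-43: φ = -11.01917°, λ = +69.73611°
MS-06: φ = -35.53083°, λ = +121.09194°
Δλ = 51.3558°
y = sin Δλ · cos φ₂ = 0.635612
x = cos φ₁ sin φ₂ − sin φ₁ cos φ₂ cos Δλ = -0.473290
θ = atan2(y, x) = 126.6721° → 126.6721° (mod 360°)

126.7°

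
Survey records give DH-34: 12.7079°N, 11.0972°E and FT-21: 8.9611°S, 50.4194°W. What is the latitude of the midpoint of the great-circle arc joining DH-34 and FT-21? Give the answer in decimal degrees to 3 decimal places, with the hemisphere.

2.180°N

Bx = cos φ₂ cos Δλ = 0.471083,  By = cos φ₂ sin Δλ = -0.868227
φₘ = atan2(sin φ₁ + sin φ₂, √((cos φ₁ + Bx)² + By²)) = 2.17977°
λₘ = λ₁ + atan2(By, cos φ₁ + Bx) = -19.87455°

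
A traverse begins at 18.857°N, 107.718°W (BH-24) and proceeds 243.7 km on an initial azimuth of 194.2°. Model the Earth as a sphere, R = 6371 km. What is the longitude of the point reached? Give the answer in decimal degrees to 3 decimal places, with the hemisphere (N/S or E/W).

108.279°W

δ = d/R = 243.7/6371 = 0.038251 rad
φ₂ = arcsin(sin φ₁ cos δ + cos φ₁ sin δ cos θ)
   = arcsin(0.32321·0.99927 + 0.94633·0.03824·-0.96945) = 16.73150°
λ₂ = λ₁ + atan2(sin θ sin δ cos φ₁, cos δ − sin φ₁ sin φ₂) = -108.27927°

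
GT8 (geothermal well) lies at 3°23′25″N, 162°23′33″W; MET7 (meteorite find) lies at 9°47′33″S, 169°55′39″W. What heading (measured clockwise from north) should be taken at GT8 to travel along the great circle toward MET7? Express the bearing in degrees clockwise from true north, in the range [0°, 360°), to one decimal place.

GT8: φ = +3.39028°, λ = -162.39250°
MET7: φ = -9.79250°, λ = -169.92750°
Δλ = -7.5350°
y = sin Δλ · cos φ₂ = -0.129221
x = cos φ₁ sin φ₂ − sin φ₁ cos φ₂ cos Δλ = -0.227555
θ = atan2(y, x) = -150.4091° → 209.5909° (mod 360°)

209.6°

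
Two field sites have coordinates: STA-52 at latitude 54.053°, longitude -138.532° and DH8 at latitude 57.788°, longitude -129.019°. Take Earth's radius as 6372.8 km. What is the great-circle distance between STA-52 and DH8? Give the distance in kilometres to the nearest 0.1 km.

722.9 km

Δφ = 3.7350°,  Δλ = 9.5130°
a = sin²(Δφ/2) + cos φ₁ cos φ₂ sin²(Δλ/2) = 0.003214
c = 2·arcsin(√a) = 0.113439 rad = 6.4995°
d = R·c = 6372.8 × 0.113439 = 722.9 km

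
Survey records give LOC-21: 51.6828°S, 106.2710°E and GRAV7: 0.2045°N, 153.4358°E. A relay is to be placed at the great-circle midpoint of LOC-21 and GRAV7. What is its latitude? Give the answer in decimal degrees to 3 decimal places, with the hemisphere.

27.623°S

Bx = cos φ₂ cos Δλ = 0.679888,  By = cos φ₂ sin Δλ = 0.733308
φₘ = atan2(sin φ₁ + sin φ₂, √((cos φ₁ + Bx)² + By²)) = -27.62331°
λₘ = λ₁ + atan2(By, cos φ₁ + Bx) = 135.69944°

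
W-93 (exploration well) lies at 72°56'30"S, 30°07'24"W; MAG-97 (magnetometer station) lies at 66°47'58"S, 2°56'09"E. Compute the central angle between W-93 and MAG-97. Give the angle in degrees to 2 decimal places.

12.70°

W-93: φ = -72.94167°, λ = -30.12333°
MAG-97: φ = -66.79944°, λ = +2.93583°
Δφ = 6.1422°,  Δλ = 33.0592°
a = sin²(Δφ/2) + cos φ₁ cos φ₂ sin²(Δλ/2) = 0.012225
c = 2·arcsin(√a) = 0.221584 rad = 12.6958°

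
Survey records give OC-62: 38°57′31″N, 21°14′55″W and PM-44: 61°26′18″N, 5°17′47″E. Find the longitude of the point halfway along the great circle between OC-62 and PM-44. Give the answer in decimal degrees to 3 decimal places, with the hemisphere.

OC-62: φ = +38.95861°, λ = -21.24861°
PM-44: φ = +61.43833°, λ = +5.29639°
Bx = cos φ₂ cos Δλ = 0.427704,  By = cos φ₂ sin Δλ = 0.213665
φₘ = atan2(sin φ₁ + sin φ₂, √((cos φ₁ + Bx)² + By²)) = 50.91510°
λₘ = λ₁ + atan2(By, cos φ₁ + Bx) = -11.19618°

11.196°W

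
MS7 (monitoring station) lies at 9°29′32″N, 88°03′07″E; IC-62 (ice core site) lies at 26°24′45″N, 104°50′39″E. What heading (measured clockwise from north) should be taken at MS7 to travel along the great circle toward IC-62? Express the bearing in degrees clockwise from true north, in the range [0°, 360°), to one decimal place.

41.0°

MS7: φ = +9.49222°, λ = +88.05194°
IC-62: φ = +26.41250°, λ = +104.84417°
Δλ = 16.7922°
y = sin Δλ · cos φ₂ = 0.258745
x = cos φ₁ sin φ₂ − sin φ₁ cos φ₂ cos Δλ = 0.297339
θ = atan2(y, x) = 41.0298° → 41.0298° (mod 360°)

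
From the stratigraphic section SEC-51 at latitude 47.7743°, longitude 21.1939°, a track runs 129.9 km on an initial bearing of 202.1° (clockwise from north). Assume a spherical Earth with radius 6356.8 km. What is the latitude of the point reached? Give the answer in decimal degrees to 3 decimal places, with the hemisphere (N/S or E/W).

δ = d/R = 129.9/6356.8 = 0.020435 rad
φ₂ = arcsin(sin φ₁ cos δ + cos φ₁ sin δ cos θ)
   = arcsin(0.74050·0.99979 + 0.67205·0.02043·-0.92653) = 46.68768°
λ₂ = λ₁ + atan2(sin θ sin δ cos φ₁, cos δ − sin φ₁ sin φ₂) = 20.55179°

46.688°N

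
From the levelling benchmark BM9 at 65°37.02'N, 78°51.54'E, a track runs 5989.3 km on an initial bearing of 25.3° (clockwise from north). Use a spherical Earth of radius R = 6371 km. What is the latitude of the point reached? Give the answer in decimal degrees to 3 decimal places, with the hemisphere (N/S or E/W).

BM9: φ = +65.61700°, λ = +78.85900°
δ = d/R = 5989.3/6371 = 0.940088 rad
φ₂ = arcsin(sin φ₁ cos δ + cos φ₁ sin δ cos θ)
   = arcsin(0.91081·0.58972 + 0.41283·0.80761·0.90408) = 56.98702°
λ₂ = λ₁ + atan2(sin θ sin δ cos φ₁, cos δ − sin φ₁ sin φ₂) = -140.44837°

56.987°N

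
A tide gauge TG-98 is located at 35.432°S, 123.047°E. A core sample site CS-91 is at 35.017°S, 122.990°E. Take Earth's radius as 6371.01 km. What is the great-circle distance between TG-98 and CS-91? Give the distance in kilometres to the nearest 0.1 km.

Δφ = 0.4150°,  Δλ = -0.0570°
a = sin²(Δφ/2) + cos φ₁ cos φ₂ sin²(Δλ/2) = 0.000013
c = 2·arcsin(√a) = 0.007289 rad = 0.4176°
d = R·c = 6371.01 × 0.007289 = 46.4 km

46.4 km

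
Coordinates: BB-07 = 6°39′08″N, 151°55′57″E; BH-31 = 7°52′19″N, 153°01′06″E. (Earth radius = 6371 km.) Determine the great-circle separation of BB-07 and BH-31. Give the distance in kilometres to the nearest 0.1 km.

180.9 km

BB-07: φ = +6.65222°, λ = +151.93250°
BH-31: φ = +7.87194°, λ = +153.01833°
Δφ = 1.2197°,  Δλ = 1.0858°
a = sin²(Δφ/2) + cos φ₁ cos φ₂ sin²(Δλ/2) = 0.000202
c = 2·arcsin(√a) = 0.028400 rad = 1.6272°
d = R·c = 6371 × 0.028400 = 180.9 km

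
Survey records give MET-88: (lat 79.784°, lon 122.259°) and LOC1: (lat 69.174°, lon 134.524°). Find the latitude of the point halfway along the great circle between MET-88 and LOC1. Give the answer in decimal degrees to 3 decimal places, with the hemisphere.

Bx = cos φ₂ cos Δλ = 0.347416,  By = cos φ₂ sin Δλ = 0.075527
φₘ = atan2(sin φ₁ + sin φ₂, √((cos φ₁ + Bx)² + By²)) = 74.55409°
λₘ = λ₁ + atan2(By, cos φ₁ + Bx) = 130.44888°

74.554°N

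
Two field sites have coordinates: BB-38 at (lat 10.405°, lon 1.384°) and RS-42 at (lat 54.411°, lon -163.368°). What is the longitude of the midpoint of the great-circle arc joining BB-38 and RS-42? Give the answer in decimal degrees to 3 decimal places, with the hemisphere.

Bx = cos φ₂ cos Δλ = -0.561480,  By = cos φ₂ sin Δλ = -0.153056
φₘ = atan2(sin φ₁ + sin φ₂, √((cos φ₁ + Bx)² + By²)) = 65.68829°
λₘ = λ₁ + atan2(By, cos φ₁ + Bx) = -18.54797°

18.548°W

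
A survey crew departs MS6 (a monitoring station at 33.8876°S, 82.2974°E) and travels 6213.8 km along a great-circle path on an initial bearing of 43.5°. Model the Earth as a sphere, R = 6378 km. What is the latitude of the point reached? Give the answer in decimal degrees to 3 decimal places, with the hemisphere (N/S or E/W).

10.657°N

δ = d/R = 6213.8/6378 = 0.974255 rad
φ₂ = arcsin(sin φ₁ cos δ + cos φ₁ sin δ cos θ)
   = arcsin(-0.55757·0.56178 + 0.83013·0.82728·0.72537) = 10.65666°
λ₂ = λ₁ + atan2(sin θ sin δ cos φ₁, cos δ − sin φ₁ sin φ₂) = 117.70986°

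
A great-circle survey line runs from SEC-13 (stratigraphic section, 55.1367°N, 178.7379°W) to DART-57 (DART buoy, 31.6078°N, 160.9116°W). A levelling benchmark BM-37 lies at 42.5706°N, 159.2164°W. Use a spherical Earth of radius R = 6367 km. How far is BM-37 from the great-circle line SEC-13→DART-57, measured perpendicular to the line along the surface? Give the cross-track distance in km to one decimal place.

600.9 km

δ₁₃ = central angle SEC-13→BM-37 = 0.311591 rad  (haversine)
θ₁₃ = bearing SEC-13→BM-37 = 126.610°,  θ₁₂ = bearing SEC-13→DART-57 = 144.511°
dₓₜ = R·arcsin(sin δ₁₃ · sin(θ₁₃ − θ₁₂)) = 6367·arcsin(0.30657·sin(-17.901°)) = -600.863 km
|dₓₜ| = 600.863 km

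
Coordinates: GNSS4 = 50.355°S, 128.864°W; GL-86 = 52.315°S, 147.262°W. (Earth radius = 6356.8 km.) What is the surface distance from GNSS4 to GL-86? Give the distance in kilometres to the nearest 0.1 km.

Δφ = -1.9600°,  Δλ = -18.3980°
a = sin²(Δφ/2) + cos φ₁ cos φ₂ sin²(Δλ/2) = 0.010261
c = 2·arcsin(√a) = 0.202937 rad = 11.6274°
d = R·c = 6356.8 × 0.202937 = 1290.0 km

1290.0 km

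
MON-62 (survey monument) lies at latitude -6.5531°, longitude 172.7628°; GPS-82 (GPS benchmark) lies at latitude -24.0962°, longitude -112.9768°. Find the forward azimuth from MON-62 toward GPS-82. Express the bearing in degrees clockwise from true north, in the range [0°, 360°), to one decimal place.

Δλ = 74.2604°
y = sin Δλ · cos φ₂ = 0.878633
x = cos φ₁ sin φ₂ − sin φ₁ cos φ₂ cos Δλ = -0.377342
θ = atan2(y, x) = 113.2418° → 113.2418° (mod 360°)

113.2°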